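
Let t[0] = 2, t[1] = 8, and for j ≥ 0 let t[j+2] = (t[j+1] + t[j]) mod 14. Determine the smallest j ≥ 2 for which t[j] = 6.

9

Computing terms: t[0] = 2,  t[1] = 8,  t[2] = 10,  t[3] = 4,  t[4] = 0,  t[5] = 4,  t[6] = 4,  t[7] = 8,  t[8] = 12,  t[9] = 6,  t[10] = 4,  t[11] = 10,  t[12] = 0,  t[13] = 10,  t[14] = 10,  t[15] = 6,  t[16] = 2,  t[17] = 8.
The sequence repeats with period 16.
The value 6 first appears (with j ≥ 2) at t[9].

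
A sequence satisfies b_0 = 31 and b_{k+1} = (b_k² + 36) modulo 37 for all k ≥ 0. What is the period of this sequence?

Listing terms: b_0 = 31, b_1 = 35, b_2 = 3, b_3 = 8, b_4 = 26, b_5 = 9, b_6 = 6, b_7 = 35.
Since b_7 = b_1 = 35, the sequence is eventually periodic: after a pre-period of length 1 it cycles with period 6.

6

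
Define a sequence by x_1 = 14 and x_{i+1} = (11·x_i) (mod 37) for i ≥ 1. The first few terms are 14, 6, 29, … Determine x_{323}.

31

Listing terms: x_1 = 14,  x_2 = 6,  x_3 = 29,  x_4 = 23,  x_5 = 31,  x_6 = 8,  x_7 = 14.
Since x_7 = x_1 = 14, the sequence is periodic with period 6.
(323 - 1) mod 6 = 4, so x_{323} = x_5 = 31.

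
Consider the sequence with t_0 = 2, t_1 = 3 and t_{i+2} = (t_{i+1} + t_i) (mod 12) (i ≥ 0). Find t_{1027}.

Listing terms: t_0 = 2,  t_1 = 3,  t_2 = 5,  t_3 = 8,  t_4 = 1,  t_5 = 9,  t_6 = 10,  t_7 = 7,  t_8 = 5,  t_9 = 0,  t_{10} = 5,  t_{11} = 5,  t_{12} = 10,  t_{13} = 3,  t_{14} = 1,  t_{15} = 4,  t_{16} = 5,  t_{17} = 9,  t_{18} = 2,  t_{19} = 11,  t_{20} = 1,  t_{21} = 0,  t_{22} = 1,  t_{23} = 1,  t_{24} = 2,  t_{25} = 3.
Since (t_{24}, t_{25}) = (t_0, t_1) = (2, 3) (two consecutive terms determine the rest), the sequence is periodic with period 24.
So t_{1027} = t_{0 + ((1027-0) mod 24)} = t_{19} = 11.

11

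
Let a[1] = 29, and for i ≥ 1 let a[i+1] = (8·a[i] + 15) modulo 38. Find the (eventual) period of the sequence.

6

We have a[1] = 29, a[2] = 19, a[3] = 15, a[4] = 21, a[5] = 31, a[6] = 35, a[7] = 29.
The sequence repeats with period 6.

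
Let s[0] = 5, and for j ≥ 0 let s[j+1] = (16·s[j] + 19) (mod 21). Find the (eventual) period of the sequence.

3

Computing terms: s[0] = 5,  s[1] = 15,  s[2] = 7,  s[3] = 5.
Since s[3] = s[0] = 5, the sequence is periodic with period 3.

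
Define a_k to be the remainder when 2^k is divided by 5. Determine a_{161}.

2

We have a_0 = 1,  a_1 = 2,  a_2 = 4,  a_3 = 3,  a_4 = 1.
The sequence repeats with period 4.
(161 - 0) mod 4 = 1, so a_{161} = a_1 = 2.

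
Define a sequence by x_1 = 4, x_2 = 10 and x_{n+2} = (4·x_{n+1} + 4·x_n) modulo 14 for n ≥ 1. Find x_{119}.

6

x_1 = 4,  x_2 = 10,  x_3 = 0,  x_4 = 12,  x_5 = 6,  x_6 = 2,  x_7 = 4,  x_8 = 10.
The sequence repeats with period 6.
So x_{119} = x_{1 + ((119-1) mod 6)} = x_5 = 6.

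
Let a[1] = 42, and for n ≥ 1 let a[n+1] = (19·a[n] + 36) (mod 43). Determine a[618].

We have a[1] = 42; a[2] = 17; a[3] = 15; a[4] = 20; a[5] = 29; a[6] = 28; a[7] = 9; a[8] = 35; a[9] = 13; a[10] = 25; a[11] = 38; a[12] = 27; a[13] = 33; a[14] = 18; a[15] = 34; a[16] = 37; a[17] = 8; a[18] = 16; a[19] = 39; a[20] = 3; a[21] = 7; a[22] = 40; a[23] = 22; a[24] = 24; a[25] = 19; a[26] = 10; a[27] = 11; a[28] = 30; a[29] = 4; a[30] = 26; a[31] = 14; a[32] = 1; a[33] = 12; a[34] = 6; a[35] = 21; a[36] = 5; a[37] = 2; a[38] = 31; a[39] = 23; a[40] = 0; a[41] = 36; a[42] = 32; a[43] = 42.
Since a[43] = a[1] = 42, the sequence is periodic with period 42.
So a[618] = a[1 + ((618-1) mod 42)] = a[30] = 26.

26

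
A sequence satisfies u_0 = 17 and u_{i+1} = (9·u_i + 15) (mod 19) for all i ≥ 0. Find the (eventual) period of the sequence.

We have u_0 = 17,  u_1 = 16,  u_2 = 7,  u_3 = 2,  u_4 = 14,  u_5 = 8,  u_6 = 11,  u_7 = 0,  u_8 = 15,  u_9 = 17.
The sequence repeats with period 9.

9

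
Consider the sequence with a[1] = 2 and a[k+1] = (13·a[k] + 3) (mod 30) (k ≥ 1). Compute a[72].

We have a[1] = 2,  a[2] = 29,  a[3] = 20,  a[4] = 23,  a[5] = 2.
The sequence repeats with period 4.
(72 - 1) mod 4 = 3, so a[72] = a[4] = 23.

23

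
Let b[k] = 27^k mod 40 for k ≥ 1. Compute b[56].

1

b[1] = 27, b[2] = 9, b[3] = 3, b[4] = 1, b[5] = 27.
The sequence repeats with period 4.
So b[56] = b[1 + ((56-1) mod 4)] = b[4] = 1.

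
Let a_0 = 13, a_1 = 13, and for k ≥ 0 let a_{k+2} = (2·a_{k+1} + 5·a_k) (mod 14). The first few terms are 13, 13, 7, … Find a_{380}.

9

a_0 = 13; a_1 = 13; a_2 = 7; a_3 = 9; a_4 = 11; a_5 = 11; a_6 = 7; a_7 = 13; a_8 = 5; a_9 = 5; a_{10} = 7; a_{11} = 11; a_{12} = 1; a_{13} = 1; a_{14} = 7; a_{15} = 5; a_{16} = 3; a_{17} = 3; a_{18} = 7; a_{19} = 1; a_{20} = 9; a_{21} = 9; a_{22} = 7; a_{23} = 3; a_{24} = 13; a_{25} = 13.
Since (a_{24}, a_{25}) = (a_0, a_1) = (13, 13) (two consecutive terms determine the rest), the sequence is periodic with period 24.
So a_{380} = a_{0 + ((380-0) mod 24)} = a_{20} = 9.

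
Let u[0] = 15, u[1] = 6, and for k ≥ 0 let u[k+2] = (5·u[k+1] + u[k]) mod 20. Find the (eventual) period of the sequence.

6

u[0] = 15, u[1] = 6, u[2] = 5, u[3] = 11, u[4] = 0, u[5] = 11, u[6] = 15, u[7] = 6.
Since (u[6], u[7]) = (u[0], u[1]) = (15, 6) (two consecutive terms determine the rest), the sequence is periodic with period 6.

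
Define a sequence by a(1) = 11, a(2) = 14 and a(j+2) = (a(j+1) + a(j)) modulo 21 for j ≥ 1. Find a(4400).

3

Listing terms: a(1) = 11, a(2) = 14, a(3) = 4, a(4) = 18, a(5) = 1, a(6) = 19, a(7) = 20, a(8) = 18, a(9) = 17, a(10) = 14, a(11) = 10, a(12) = 3, a(13) = 13, a(14) = 16, a(15) = 8, a(16) = 3, a(17) = 11, a(18) = 14.
Since (a(17), a(18)) = (a(1), a(2)) = (11, 14) (two consecutive terms determine the rest), the sequence is periodic with period 16.
(4400 - 1) mod 16 = 15, so a(4400) = a(16) = 3.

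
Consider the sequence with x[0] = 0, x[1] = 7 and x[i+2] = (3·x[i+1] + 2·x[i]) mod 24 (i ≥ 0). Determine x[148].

9

We have x[0] = 0; x[1] = 7; x[2] = 21; x[3] = 5; x[4] = 9; x[5] = 13; x[6] = 9; x[7] = 5; x[8] = 9.
Since (x[7], x[8]) = (x[3], x[4]) = (5, 9) (two consecutive terms determine the rest), the sequence is eventually periodic: after a pre-period of length 3 it cycles with period 4.
For i ≥ 3, x[i] depends only on (i - 3) mod 4. (148 - 3) mod 4 = 1, so x[148] = x[4] = 9.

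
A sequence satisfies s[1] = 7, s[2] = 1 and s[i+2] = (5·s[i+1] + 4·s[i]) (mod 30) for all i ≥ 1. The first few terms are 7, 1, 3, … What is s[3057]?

7

s[1] = 7,  s[2] = 1,  s[3] = 3,  s[4] = 19,  s[5] = 17,  s[6] = 11,  s[7] = 3,  s[8] = 29,  s[9] = 7,  s[10] = 1.
The sequence repeats with period 8.
(3057 - 1) mod 8 = 0, so s[3057] = s[1] = 7.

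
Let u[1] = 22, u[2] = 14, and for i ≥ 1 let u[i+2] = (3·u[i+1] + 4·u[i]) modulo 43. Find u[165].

Computing terms: u[1] = 22, u[2] = 14, u[3] = 1, u[4] = 16, u[5] = 9, u[6] = 5, u[7] = 8, u[8] = 1, u[9] = 35, u[10] = 23, u[11] = 37, u[12] = 31, u[13] = 26, u[14] = 30, u[15] = 22, u[16] = 14.
Since (u[15], u[16]) = (u[1], u[2]) = (22, 14) (two consecutive terms determine the rest), the sequence is periodic with period 14.
So u[165] = u[1 + ((165-1) mod 14)] = u[11] = 37.

37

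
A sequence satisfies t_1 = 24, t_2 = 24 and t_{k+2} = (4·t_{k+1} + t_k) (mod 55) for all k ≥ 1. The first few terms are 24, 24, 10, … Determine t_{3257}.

Computing terms: t_1 = 24,  t_2 = 24,  t_3 = 10,  t_4 = 9,  t_5 = 46,  t_6 = 28,  t_7 = 48,  t_8 = 0,  t_9 = 48,  t_{10} = 27,  t_{11} = 46,  t_{12} = 46,  t_{13} = 10,  t_{14} = 31,  t_{15} = 24,  t_{16} = 17,  t_{17} = 37,  t_{18} = 0,  t_{19} = 37,  t_{20} = 38,  t_{21} = 24,  t_{22} = 24.
The sequence repeats with period 20.
So t_{3257} = t_{1 + ((3257-1) mod 20)} = t_{17} = 37.

37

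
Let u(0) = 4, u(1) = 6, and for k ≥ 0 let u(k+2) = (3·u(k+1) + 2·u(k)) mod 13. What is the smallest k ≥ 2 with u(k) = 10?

We have u(0) = 4; u(1) = 6; u(2) = 0; u(3) = 12; u(4) = 10; u(5) = 2; u(6) = 0; u(7) = 4; u(8) = 12; u(9) = 5; u(10) = 0; u(11) = 10; u(12) = 4; u(13) = 6.
The sequence repeats with period 12.
The value 10 first appears (with k ≥ 2) at u(4).

4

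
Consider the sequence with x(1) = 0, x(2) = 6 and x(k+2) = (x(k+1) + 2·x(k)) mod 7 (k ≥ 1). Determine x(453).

Listing terms: x(1) = 0, x(2) = 6, x(3) = 6, x(4) = 4, x(5) = 2, x(6) = 3, x(7) = 0, x(8) = 6.
The sequence repeats with period 6.
So x(453) = x(1 + ((453-1) mod 6)) = x(3) = 6.

6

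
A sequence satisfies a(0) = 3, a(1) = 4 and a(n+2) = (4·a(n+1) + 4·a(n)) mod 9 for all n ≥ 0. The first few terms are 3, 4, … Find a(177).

1

Computing terms: a(0) = 3; a(1) = 4; a(2) = 1; a(3) = 2; a(4) = 3; a(5) = 2; a(6) = 2; a(7) = 7; a(8) = 0; a(9) = 1; a(10) = 4; a(11) = 2; a(12) = 6; a(13) = 5; a(14) = 8; a(15) = 7; a(16) = 6; a(17) = 7; a(18) = 7; a(19) = 2; a(20) = 0; a(21) = 8; a(22) = 5; a(23) = 7; a(24) = 3; a(25) = 4.
Since (a(24), a(25)) = (a(0), a(1)) = (3, 4) (two consecutive terms determine the rest), the sequence is periodic with period 24.
(177 - 0) mod 24 = 9, so a(177) = a(9) = 1.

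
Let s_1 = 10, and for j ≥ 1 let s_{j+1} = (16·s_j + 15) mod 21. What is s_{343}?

s_1 = 10,  s_2 = 7,  s_3 = 1,  s_4 = 10.
Since s_4 = s_1 = 10, the sequence is periodic with period 3.
So s_{343} = s_{1 + ((343-1) mod 3)} = s_1 = 10.

10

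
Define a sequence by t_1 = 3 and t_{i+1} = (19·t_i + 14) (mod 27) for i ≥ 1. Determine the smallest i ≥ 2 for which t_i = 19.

Listing terms: t_1 = 3, t_2 = 17, t_3 = 13, t_4 = 18, t_5 = 5, t_6 = 1, t_7 = 6, t_8 = 20, t_9 = 16, t_{10} = 21, t_{11} = 8, t_{12} = 4, t_{13} = 9, t_{14} = 23, t_{15} = 19, t_{16} = 24, t_{17} = 11, t_{18} = 7, t_{19} = 12, t_{20} = 26, t_{21} = 22, t_{22} = 0, t_{23} = 14, t_{24} = 10, t_{25} = 15, t_{26} = 2, t_{27} = 25, t_{28} = 3.
The sequence repeats with period 27.
The value 19 first appears (with i ≥ 2) at t_{15}.

15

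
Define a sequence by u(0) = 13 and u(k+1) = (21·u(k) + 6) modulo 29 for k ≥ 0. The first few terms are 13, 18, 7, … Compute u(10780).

13

Listing terms: u(0) = 13,  u(1) = 18,  u(2) = 7,  u(3) = 8,  u(4) = 0,  u(5) = 6,  u(6) = 16,  u(7) = 23,  u(8) = 25,  u(9) = 9,  u(10) = 21,  u(11) = 12,  u(12) = 26,  u(13) = 1,  u(14) = 27,  u(15) = 22,  u(16) = 4,  u(17) = 3,  u(18) = 11,  u(19) = 5,  u(20) = 24,  u(21) = 17,  u(22) = 15,  u(23) = 2,  u(24) = 19,  u(25) = 28,  u(26) = 14,  u(27) = 10,  u(28) = 13.
Since u(28) = u(0) = 13, the sequence is periodic with period 28.
So u(10780) = u(0 + ((10780-0) mod 28)) = u(0) = 13.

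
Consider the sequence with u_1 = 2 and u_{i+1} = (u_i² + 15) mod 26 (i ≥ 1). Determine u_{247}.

12

We have u_1 = 2,  u_2 = 19,  u_3 = 12,  u_4 = 3,  u_5 = 24,  u_6 = 19.
Since u_6 = u_2 = 19, the sequence is eventually periodic: after a pre-period of length 1 it cycles with period 4.
For i ≥ 2, u_i depends only on (i - 2) mod 4. (247 - 2) mod 4 = 1, so u_{247} = u_3 = 12.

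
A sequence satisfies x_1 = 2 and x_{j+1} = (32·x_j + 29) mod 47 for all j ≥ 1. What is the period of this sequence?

We have x_1 = 2, x_2 = 46, x_3 = 44, x_4 = 27, x_5 = 0, x_6 = 29, x_7 = 17, x_8 = 9, x_9 = 35, x_{10} = 21, x_{11} = 43, x_{12} = 42, x_{13} = 10, x_{14} = 20, x_{15} = 11, x_{16} = 5, x_{17} = 1, x_{18} = 14, x_{19} = 7, x_{20} = 18, x_{21} = 41, x_{22} = 25, x_{23} = 30, x_{24} = 2.
Since x_{24} = x_1 = 2, the sequence is periodic with period 23.

23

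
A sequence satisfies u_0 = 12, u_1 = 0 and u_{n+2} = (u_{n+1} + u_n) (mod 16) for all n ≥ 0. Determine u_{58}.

We have u_0 = 12; u_1 = 0; u_2 = 12; u_3 = 12; u_4 = 8; u_5 = 4; u_6 = 12; u_7 = 0.
The sequence repeats with period 6.
(58 - 0) mod 6 = 4, so u_{58} = u_4 = 8.

8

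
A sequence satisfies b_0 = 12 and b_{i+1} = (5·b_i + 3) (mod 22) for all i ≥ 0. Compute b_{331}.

We have b_0 = 12,  b_1 = 19,  b_2 = 10,  b_3 = 9,  b_4 = 4,  b_5 = 1,  b_6 = 8,  b_7 = 21,  b_8 = 20,  b_9 = 15,  b_{10} = 12.
Since b_{10} = b_0 = 12, the sequence is periodic with period 10.
(331 - 0) mod 10 = 1, so b_{331} = b_1 = 19.

19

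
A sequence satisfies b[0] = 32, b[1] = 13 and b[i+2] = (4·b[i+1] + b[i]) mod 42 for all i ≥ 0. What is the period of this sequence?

b[0] = 32, b[1] = 13, b[2] = 0, b[3] = 13, b[4] = 10, b[5] = 11, b[6] = 12, b[7] = 17, b[8] = 38, b[9] = 1, b[10] = 0, b[11] = 1, b[12] = 4, b[13] = 17, b[14] = 30, b[15] = 11, b[16] = 32, b[17] = 13.
Since (b[16], b[17]) = (b[0], b[1]) = (32, 13) (two consecutive terms determine the rest), the sequence is periodic with period 16.

16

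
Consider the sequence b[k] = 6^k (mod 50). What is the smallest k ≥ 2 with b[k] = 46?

4

We have b[1] = 6, b[2] = 36, b[3] = 16, b[4] = 46, b[5] = 26, b[6] = 6.
The sequence repeats with period 5.
The value 46 first appears (with k ≥ 2) at b[4].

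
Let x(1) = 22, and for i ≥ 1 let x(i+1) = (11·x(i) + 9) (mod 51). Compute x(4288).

29

We have x(1) = 22,  x(2) = 47,  x(3) = 16,  x(4) = 32,  x(5) = 4,  x(6) = 2,  x(7) = 31,  x(8) = 44,  x(9) = 34,  x(10) = 26,  x(11) = 40,  x(12) = 41,  x(13) = 1,  x(14) = 20,  x(15) = 25,  x(16) = 29,  x(17) = 22.
Since x(17) = x(1) = 22, the sequence is periodic with period 16.
(4288 - 1) mod 16 = 15, so x(4288) = x(16) = 29.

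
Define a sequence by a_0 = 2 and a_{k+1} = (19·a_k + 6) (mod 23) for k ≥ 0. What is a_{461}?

1

a_0 = 2; a_1 = 21; a_2 = 14; a_3 = 19; a_4 = 22; a_5 = 10; a_6 = 12; a_7 = 4; a_8 = 13; a_9 = 0; a_{10} = 6; a_{11} = 5; a_{12} = 9; a_{13} = 16; a_{14} = 11; a_{15} = 8; a_{16} = 20; a_{17} = 18; a_{18} = 3; a_{19} = 17; a_{20} = 7; a_{21} = 1; a_{22} = 2.
The sequence repeats with period 22.
So a_{461} = a_{0 + ((461-0) mod 22)} = a_{21} = 1.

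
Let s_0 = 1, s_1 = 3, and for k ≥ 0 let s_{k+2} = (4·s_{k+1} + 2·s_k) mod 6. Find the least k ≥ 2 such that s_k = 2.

2

Listing terms: s_0 = 1,  s_1 = 3,  s_2 = 2,  s_3 = 2,  s_4 = 0,  s_5 = 4,  s_6 = 4,  s_7 = 0,  s_8 = 2,  s_9 = 2.
Since (s_8, s_9) = (s_2, s_3) = (2, 2) (two consecutive terms determine the rest), the sequence is eventually periodic: after a pre-period of length 2 it cycles with period 6.
The value 2 first appears (with k ≥ 2) at s_2.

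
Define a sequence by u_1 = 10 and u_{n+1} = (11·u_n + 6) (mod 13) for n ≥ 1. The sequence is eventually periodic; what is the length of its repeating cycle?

We have u_1 = 10, u_2 = 12, u_3 = 8, u_4 = 3, u_5 = 0, u_6 = 6, u_7 = 7, u_8 = 5, u_9 = 9, u_{10} = 1, u_{11} = 4, u_{12} = 11, u_{13} = 10.
Since u_{13} = u_1 = 10, the sequence is periodic with period 12.

12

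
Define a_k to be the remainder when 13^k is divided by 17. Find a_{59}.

4

We have a_1 = 13, a_2 = 16, a_3 = 4, a_4 = 1, a_5 = 13.
The sequence repeats with period 4.
So a_{59} = a_{1 + ((59-1) mod 4)} = a_3 = 4.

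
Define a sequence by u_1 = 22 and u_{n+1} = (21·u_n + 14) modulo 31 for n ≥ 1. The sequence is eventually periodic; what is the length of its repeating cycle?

Listing terms: u_1 = 22; u_2 = 11; u_3 = 28; u_4 = 13; u_5 = 8; u_6 = 27; u_7 = 23; u_8 = 1; u_9 = 4; u_{10} = 5; u_{11} = 26; u_{12} = 2; u_{13} = 25; u_{14} = 12; u_{15} = 18; u_{16} = 20; u_{17} = 0; u_{18} = 14; u_{19} = 29; u_{20} = 3; u_{21} = 15; u_{22} = 19; u_{23} = 10; u_{24} = 7; u_{25} = 6; u_{26} = 16; u_{27} = 9; u_{28} = 17; u_{29} = 30; u_{30} = 24; u_{31} = 22.
Since u_{31} = u_1 = 22, the sequence is periodic with period 30.

30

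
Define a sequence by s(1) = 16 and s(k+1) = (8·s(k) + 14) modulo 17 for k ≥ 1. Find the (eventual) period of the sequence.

8

Computing terms: s(1) = 16,  s(2) = 6,  s(3) = 11,  s(4) = 0,  s(5) = 14,  s(6) = 7,  s(7) = 2,  s(8) = 13,  s(9) = 16.
The sequence repeats with period 8.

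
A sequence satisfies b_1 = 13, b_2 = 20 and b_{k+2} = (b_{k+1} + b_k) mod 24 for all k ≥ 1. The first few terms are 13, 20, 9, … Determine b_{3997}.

5

Listing terms: b_1 = 13; b_2 = 20; b_3 = 9; b_4 = 5; b_5 = 14; b_6 = 19; b_7 = 9; b_8 = 4; b_9 = 13; b_{10} = 17; b_{11} = 6; b_{12} = 23; b_{13} = 5; b_{14} = 4; b_{15} = 9; b_{16} = 13; b_{17} = 22; b_{18} = 11; b_{19} = 9; b_{20} = 20; b_{21} = 5; b_{22} = 1; b_{23} = 6; b_{24} = 7; b_{25} = 13; b_{26} = 20.
Since (b_{25}, b_{26}) = (b_1, b_2) = (13, 20) (two consecutive terms determine the rest), the sequence is periodic with period 24.
(3997 - 1) mod 24 = 12, so b_{3997} = b_{13} = 5.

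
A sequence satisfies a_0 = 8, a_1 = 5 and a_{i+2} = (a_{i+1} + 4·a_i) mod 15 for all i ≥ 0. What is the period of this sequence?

24

We have a_0 = 8,  a_1 = 5,  a_2 = 7,  a_3 = 12,  a_4 = 10,  a_5 = 13,  a_6 = 8,  a_7 = 0,  a_8 = 2,  a_9 = 2,  a_{10} = 10,  a_{11} = 3,  a_{12} = 13,  a_{13} = 10,  a_{14} = 2,  a_{15} = 12,  a_{16} = 5,  a_{17} = 8,  a_{18} = 13,  a_{19} = 0,  a_{20} = 7,  a_{21} = 7,  a_{22} = 5,  a_{23} = 3,  a_{24} = 8,  a_{25} = 5.
The sequence repeats with period 24.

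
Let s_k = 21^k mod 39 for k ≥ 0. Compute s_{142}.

We have s_0 = 1; s_1 = 21; s_2 = 12; s_3 = 18; s_4 = 27; s_5 = 21.
Since s_5 = s_1 = 21, the sequence is eventually periodic: after a pre-period of length 1 it cycles with period 4.
For k ≥ 1, s_k depends only on (k - 1) mod 4. (142 - 1) mod 4 = 1, so s_{142} = s_2 = 12.

12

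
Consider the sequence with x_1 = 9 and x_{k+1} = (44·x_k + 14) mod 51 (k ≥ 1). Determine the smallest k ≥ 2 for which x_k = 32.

12

Listing terms: x_1 = 9,  x_2 = 2,  x_3 = 0,  x_4 = 14,  x_5 = 18,  x_6 = 41,  x_7 = 33,  x_8 = 38,  x_9 = 3,  x_{10} = 44,  x_{11} = 12,  x_{12} = 32,  x_{13} = 45,  x_{14} = 5,  x_{15} = 30,  x_{16} = 8,  x_{17} = 9.
Since x_{17} = x_1 = 9, the sequence is periodic with period 16.
The value 32 first appears (with k ≥ 2) at x_{12}.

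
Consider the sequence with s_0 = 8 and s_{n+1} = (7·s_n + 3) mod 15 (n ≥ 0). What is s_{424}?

8

s_0 = 8; s_1 = 14; s_2 = 11; s_3 = 5; s_4 = 8.
The sequence repeats with period 4.
So s_{424} = s_{0 + ((424-0) mod 4)} = s_0 = 8.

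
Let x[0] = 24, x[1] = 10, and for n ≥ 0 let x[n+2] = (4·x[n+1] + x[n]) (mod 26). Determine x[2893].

x[0] = 24,  x[1] = 10,  x[2] = 12,  x[3] = 6,  x[4] = 10,  x[5] = 20,  x[6] = 12,  x[7] = 16,  x[8] = 24,  x[9] = 8,  x[10] = 4,  x[11] = 24,  x[12] = 22,  x[13] = 8,  x[14] = 2,  x[15] = 16,  x[16] = 14,  x[17] = 20,  x[18] = 16,  x[19] = 6,  x[20] = 14,  x[21] = 10,  x[22] = 2,  x[23] = 18,  x[24] = 22,  x[25] = 2,  x[26] = 4,  x[27] = 18,  x[28] = 24,  x[29] = 10.
Since (x[28], x[29]) = (x[0], x[1]) = (24, 10) (two consecutive terms determine the rest), the sequence is periodic with period 28.
(2893 - 0) mod 28 = 9, so x[2893] = x[9] = 8.

8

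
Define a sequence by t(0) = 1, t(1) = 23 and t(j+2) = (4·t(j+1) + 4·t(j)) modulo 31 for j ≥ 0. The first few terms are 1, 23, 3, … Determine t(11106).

t(0) = 1,  t(1) = 23,  t(2) = 3,  t(3) = 11,  t(4) = 25,  t(5) = 20,  t(6) = 25,  t(7) = 25,  t(8) = 14,  t(9) = 1,  t(10) = 29,  t(11) = 27,  t(12) = 7,  t(13) = 12,  t(14) = 14,  t(15) = 11,  t(16) = 7,  t(17) = 10,  t(18) = 6,  t(19) = 2,  t(20) = 1,  t(21) = 12,  t(22) = 21,  t(23) = 8,  t(24) = 23,  t(25) = 0,  t(26) = 30,  t(27) = 27,  t(28) = 11,  t(29) = 28,  t(30) = 1,  t(31) = 23.
The sequence repeats with period 30.
So t(11106) = t(0 + ((11106-0) mod 30)) = t(6) = 25.

25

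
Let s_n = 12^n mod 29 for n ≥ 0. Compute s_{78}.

28

We have s_0 = 1; s_1 = 12; s_2 = 28; s_3 = 17; s_4 = 1.
The sequence repeats with period 4.
So s_{78} = s_{0 + ((78-0) mod 4)} = s_2 = 28.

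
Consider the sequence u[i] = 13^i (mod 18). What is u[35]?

7

u[0] = 1,  u[1] = 13,  u[2] = 7,  u[3] = 1.
Since u[3] = u[0] = 1, the sequence is periodic with period 3.
So u[35] = u[0 + ((35-0) mod 3)] = u[2] = 7.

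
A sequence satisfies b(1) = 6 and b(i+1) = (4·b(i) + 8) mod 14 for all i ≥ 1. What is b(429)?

10

Computing terms: b(1) = 6; b(2) = 4; b(3) = 10; b(4) = 6.
Since b(4) = b(1) = 6, the sequence is periodic with period 3.
(429 - 1) mod 3 = 2, so b(429) = b(3) = 10.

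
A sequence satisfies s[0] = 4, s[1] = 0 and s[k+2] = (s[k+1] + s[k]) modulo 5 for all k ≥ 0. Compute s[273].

1

s[0] = 4, s[1] = 0, s[2] = 4, s[3] = 4, s[4] = 3, s[5] = 2, s[6] = 0, s[7] = 2, s[8] = 2, s[9] = 4, s[10] = 1, s[11] = 0, s[12] = 1, s[13] = 1, s[14] = 2, s[15] = 3, s[16] = 0, s[17] = 3, s[18] = 3, s[19] = 1, s[20] = 4, s[21] = 0.
Since (s[20], s[21]) = (s[0], s[1]) = (4, 0) (two consecutive terms determine the rest), the sequence is periodic with period 20.
(273 - 0) mod 20 = 13, so s[273] = s[13] = 1.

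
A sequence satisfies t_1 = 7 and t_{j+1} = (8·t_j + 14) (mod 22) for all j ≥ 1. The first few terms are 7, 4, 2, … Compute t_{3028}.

Computing terms: t_1 = 7; t_2 = 4; t_3 = 2; t_4 = 8; t_5 = 12; t_6 = 0; t_7 = 14; t_8 = 16; t_9 = 10; t_{10} = 6; t_{11} = 18; t_{12} = 4.
Since t_{12} = t_2 = 4, the sequence is eventually periodic: after a pre-period of length 1 it cycles with period 10.
For j ≥ 2, t_j depends only on (j - 2) mod 10. (3028 - 2) mod 10 = 6, so t_{3028} = t_8 = 16.

16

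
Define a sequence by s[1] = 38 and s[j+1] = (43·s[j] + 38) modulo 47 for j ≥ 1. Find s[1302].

We have s[1] = 38; s[2] = 27; s[3] = 24; s[4] = 36; s[5] = 35; s[6] = 39; s[7] = 23; s[8] = 40; s[9] = 19; s[10] = 9; s[11] = 2; s[12] = 30; s[13] = 12; s[14] = 37; s[15] = 31; s[16] = 8; s[17] = 6; s[18] = 14; s[19] = 29; s[20] = 16; s[21] = 21; s[22] = 1; s[23] = 34; s[24] = 43; s[25] = 7; s[26] = 10; s[27] = 45; s[28] = 46; s[29] = 42; s[30] = 11; s[31] = 41; s[32] = 15; s[33] = 25; s[34] = 32; s[35] = 4; s[36] = 22; s[37] = 44; s[38] = 3; s[39] = 26; s[40] = 28; s[41] = 20; s[42] = 5; s[43] = 18; s[44] = 13; s[45] = 33; s[46] = 0; s[47] = 38.
Since s[47] = s[1] = 38, the sequence is periodic with period 46.
So s[1302] = s[1 + ((1302-1) mod 46)] = s[14] = 37.

37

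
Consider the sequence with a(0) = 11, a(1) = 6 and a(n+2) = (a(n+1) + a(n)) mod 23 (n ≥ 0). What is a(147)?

Computing terms: a(0) = 11, a(1) = 6, a(2) = 17, a(3) = 0, a(4) = 17, a(5) = 17, a(6) = 11, a(7) = 5, a(8) = 16, a(9) = 21, a(10) = 14, a(11) = 12, a(12) = 3, a(13) = 15, a(14) = 18, a(15) = 10, a(16) = 5, a(17) = 15, a(18) = 20, a(19) = 12, a(20) = 9, a(21) = 21, a(22) = 7, a(23) = 5, a(24) = 12, a(25) = 17, a(26) = 6, a(27) = 0, a(28) = 6, a(29) = 6, a(30) = 12, a(31) = 18, a(32) = 7, a(33) = 2, a(34) = 9, a(35) = 11, a(36) = 20, a(37) = 8, a(38) = 5, a(39) = 13, a(40) = 18, a(41) = 8, a(42) = 3, a(43) = 11, a(44) = 14, a(45) = 2, a(46) = 16, a(47) = 18, a(48) = 11, a(49) = 6.
Since (a(48), a(49)) = (a(0), a(1)) = (11, 6) (two consecutive terms determine the rest), the sequence is periodic with period 48.
(147 - 0) mod 48 = 3, so a(147) = a(3) = 0.

0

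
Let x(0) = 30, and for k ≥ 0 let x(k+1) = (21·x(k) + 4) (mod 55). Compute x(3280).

x(0) = 30, x(1) = 29, x(2) = 8, x(3) = 7, x(4) = 41, x(5) = 40, x(6) = 19, x(7) = 18, x(8) = 52, x(9) = 51, x(10) = 30.
Since x(10) = x(0) = 30, the sequence is periodic with period 10.
(3280 - 0) mod 10 = 0, so x(3280) = x(0) = 30.

30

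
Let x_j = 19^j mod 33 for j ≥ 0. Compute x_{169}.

7

Computing terms: x_0 = 1, x_1 = 19, x_2 = 31, x_3 = 28, x_4 = 4, x_5 = 10, x_6 = 25, x_7 = 13, x_8 = 16, x_9 = 7, x_{10} = 1.
Since x_{10} = x_0 = 1, the sequence is periodic with period 10.
(169 - 0) mod 10 = 9, so x_{169} = x_9 = 7.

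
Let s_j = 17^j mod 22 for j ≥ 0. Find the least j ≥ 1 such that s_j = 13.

Computing terms: s_0 = 1, s_1 = 17, s_2 = 3, s_3 = 7, s_4 = 9, s_5 = 21, s_6 = 5, s_7 = 19, s_8 = 15, s_9 = 13, s_{10} = 1.
Since s_{10} = s_0 = 1, the sequence is periodic with period 10.
The value 13 first appears (with j ≥ 1) at s_9.

9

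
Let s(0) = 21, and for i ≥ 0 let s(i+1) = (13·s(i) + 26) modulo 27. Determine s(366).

We have s(0) = 21,  s(1) = 2,  s(2) = 25,  s(3) = 0,  s(4) = 26,  s(5) = 13,  s(6) = 6,  s(7) = 23,  s(8) = 1,  s(9) = 12,  s(10) = 20,  s(11) = 16,  s(12) = 18,  s(13) = 17,  s(14) = 4,  s(15) = 24,  s(16) = 14,  s(17) = 19,  s(18) = 3,  s(19) = 11,  s(20) = 7,  s(21) = 9,  s(22) = 8,  s(23) = 22,  s(24) = 15,  s(25) = 5,  s(26) = 10,  s(27) = 21.
The sequence repeats with period 27.
(366 - 0) mod 27 = 15, so s(366) = s(15) = 24.

24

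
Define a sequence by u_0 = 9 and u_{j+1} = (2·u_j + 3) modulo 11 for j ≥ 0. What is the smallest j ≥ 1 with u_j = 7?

Computing terms: u_0 = 9, u_1 = 10, u_2 = 1, u_3 = 5, u_4 = 2, u_5 = 7, u_6 = 6, u_7 = 4, u_8 = 0, u_9 = 3, u_{10} = 9.
Since u_{10} = u_0 = 9, the sequence is periodic with period 10.
The value 7 first appears (with j ≥ 1) at u_5.

5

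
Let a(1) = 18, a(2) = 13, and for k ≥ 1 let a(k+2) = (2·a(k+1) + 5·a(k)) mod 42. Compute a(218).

Listing terms: a(1) = 18, a(2) = 13, a(3) = 32, a(4) = 3, a(5) = 40, a(6) = 11, a(7) = 12, a(8) = 37, a(9) = 8, a(10) = 33, a(11) = 22, a(12) = 41, a(13) = 24, a(14) = 1, a(15) = 38, a(16) = 39, a(17) = 16, a(18) = 17, a(19) = 30, a(20) = 19, a(21) = 20, a(22) = 9, a(23) = 34, a(24) = 29, a(25) = 18, a(26) = 13.
Since (a(25), a(26)) = (a(1), a(2)) = (18, 13) (two consecutive terms determine the rest), the sequence is periodic with period 24.
(218 - 1) mod 24 = 1, so a(218) = a(2) = 13.

13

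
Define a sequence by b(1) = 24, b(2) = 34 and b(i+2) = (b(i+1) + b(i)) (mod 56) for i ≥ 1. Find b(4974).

Computing terms: b(1) = 24, b(2) = 34, b(3) = 2, b(4) = 36, b(5) = 38, b(6) = 18, b(7) = 0, b(8) = 18, b(9) = 18, b(10) = 36, b(11) = 54, b(12) = 34, b(13) = 32, b(14) = 10, b(15) = 42, b(16) = 52, b(17) = 38, b(18) = 34, b(19) = 16, b(20) = 50, b(21) = 10, b(22) = 4, b(23) = 14, b(24) = 18, b(25) = 32, b(26) = 50, b(27) = 26, b(28) = 20, b(29) = 46, b(30) = 10, b(31) = 0, b(32) = 10, b(33) = 10, b(34) = 20, b(35) = 30, b(36) = 50, b(37) = 24, b(38) = 18, b(39) = 42, b(40) = 4, b(41) = 46, b(42) = 50, b(43) = 40, b(44) = 34, b(45) = 18, b(46) = 52, b(47) = 14, b(48) = 10, b(49) = 24, b(50) = 34.
Since (b(49), b(50)) = (b(1), b(2)) = (24, 34) (two consecutive terms determine the rest), the sequence is periodic with period 48.
(4974 - 1) mod 48 = 29, so b(4974) = b(30) = 10.

10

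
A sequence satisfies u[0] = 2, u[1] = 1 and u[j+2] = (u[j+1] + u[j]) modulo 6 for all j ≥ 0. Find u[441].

u[0] = 2, u[1] = 1, u[2] = 3, u[3] = 4, u[4] = 1, u[5] = 5, u[6] = 0, u[7] = 5, u[8] = 5, u[9] = 4, u[10] = 3, u[11] = 1, u[12] = 4, u[13] = 5, u[14] = 3, u[15] = 2, u[16] = 5, u[17] = 1, u[18] = 0, u[19] = 1, u[20] = 1, u[21] = 2, u[22] = 3, u[23] = 5, u[24] = 2, u[25] = 1.
Since (u[24], u[25]) = (u[0], u[1]) = (2, 1) (two consecutive terms determine the rest), the sequence is periodic with period 24.
(441 - 0) mod 24 = 9, so u[441] = u[9] = 4.

4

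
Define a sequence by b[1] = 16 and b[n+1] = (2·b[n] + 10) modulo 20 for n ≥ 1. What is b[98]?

2

Computing terms: b[1] = 16,  b[2] = 2,  b[3] = 14,  b[4] = 18,  b[5] = 6,  b[6] = 2.
Since b[6] = b[2] = 2, the sequence is eventually periodic: after a pre-period of length 1 it cycles with period 4.
For n ≥ 2, b[n] depends only on (n - 2) mod 4. (98 - 2) mod 4 = 0, so b[98] = b[2] = 2.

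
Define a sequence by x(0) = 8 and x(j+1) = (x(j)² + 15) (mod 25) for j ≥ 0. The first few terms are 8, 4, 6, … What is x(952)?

Computing terms: x(0) = 8; x(1) = 4; x(2) = 6; x(3) = 1; x(4) = 16; x(5) = 21; x(6) = 6.
Since x(6) = x(2) = 6, the sequence is eventually periodic: after a pre-period of length 2 it cycles with period 4.
For j ≥ 2, x(j) depends only on (j - 2) mod 4. (952 - 2) mod 4 = 2, so x(952) = x(4) = 16.

16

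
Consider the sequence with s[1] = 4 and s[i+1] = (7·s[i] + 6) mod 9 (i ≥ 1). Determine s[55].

4

Listing terms: s[1] = 4, s[2] = 7, s[3] = 1, s[4] = 4.
Since s[4] = s[1] = 4, the sequence is periodic with period 3.
(55 - 1) mod 3 = 0, so s[55] = s[1] = 4.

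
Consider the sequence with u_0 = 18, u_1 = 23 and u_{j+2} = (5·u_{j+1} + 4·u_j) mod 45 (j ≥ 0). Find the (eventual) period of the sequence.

Listing terms: u_0 = 18, u_1 = 23, u_2 = 7, u_3 = 37, u_4 = 33, u_5 = 43, u_6 = 32, u_7 = 17, u_8 = 33, u_9 = 8, u_{10} = 37, u_{11} = 37, u_{12} = 18, u_{13} = 13, u_{14} = 2, u_{15} = 17, u_{16} = 3, u_{17} = 38, u_{18} = 22, u_{19} = 37, u_{20} = 3, u_{21} = 28, u_{22} = 17, u_{23} = 17, u_{24} = 18, u_{25} = 23.
Since (u_{24}, u_{25}) = (u_0, u_1) = (18, 23) (two consecutive terms determine the rest), the sequence is periodic with period 24.

24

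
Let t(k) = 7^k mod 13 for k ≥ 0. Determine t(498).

12

Listing terms: t(0) = 1,  t(1) = 7,  t(2) = 10,  t(3) = 5,  t(4) = 9,  t(5) = 11,  t(6) = 12,  t(7) = 6,  t(8) = 3,  t(9) = 8,  t(10) = 4,  t(11) = 2,  t(12) = 1.
The sequence repeats with period 12.
(498 - 0) mod 12 = 6, so t(498) = t(6) = 12.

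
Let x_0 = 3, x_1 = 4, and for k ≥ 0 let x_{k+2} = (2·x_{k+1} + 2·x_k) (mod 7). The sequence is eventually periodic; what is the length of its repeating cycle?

Computing terms: x_0 = 3; x_1 = 4; x_2 = 0; x_3 = 1; x_4 = 2; x_5 = 6; x_6 = 2; x_7 = 2; x_8 = 1; x_9 = 6; x_{10} = 0; x_{11} = 5; x_{12} = 3; x_{13} = 2; x_{14} = 3; x_{15} = 3; x_{16} = 5; x_{17} = 2; x_{18} = 0; x_{19} = 4; x_{20} = 1; x_{21} = 3; x_{22} = 1; x_{23} = 1; x_{24} = 4; x_{25} = 3; x_{26} = 0; x_{27} = 6; x_{28} = 5; x_{29} = 1; x_{30} = 5; x_{31} = 5; x_{32} = 6; x_{33} = 1; x_{34} = 0; x_{35} = 2; x_{36} = 4; x_{37} = 5; x_{38} = 4; x_{39} = 4; x_{40} = 2; x_{41} = 5; x_{42} = 0; x_{43} = 3; x_{44} = 6; x_{45} = 4; x_{46} = 6; x_{47} = 6; x_{48} = 3; x_{49} = 4.
Since (x_{48}, x_{49}) = (x_0, x_1) = (3, 4) (two consecutive terms determine the rest), the sequence is periodic with period 48.

48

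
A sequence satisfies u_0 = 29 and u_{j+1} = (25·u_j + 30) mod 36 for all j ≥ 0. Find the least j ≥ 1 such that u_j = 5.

We have u_0 = 29, u_1 = 35, u_2 = 5, u_3 = 11, u_4 = 17, u_5 = 23, u_6 = 29.
The sequence repeats with period 6.
The value 5 first appears (with j ≥ 1) at u_2.

2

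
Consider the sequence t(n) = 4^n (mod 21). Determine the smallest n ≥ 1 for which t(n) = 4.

1

Computing terms: t(0) = 1,  t(1) = 4,  t(2) = 16,  t(3) = 1.
The sequence repeats with period 3.
The value 4 first appears (with n ≥ 1) at t(1).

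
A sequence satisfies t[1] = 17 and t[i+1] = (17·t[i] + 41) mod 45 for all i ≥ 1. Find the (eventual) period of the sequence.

t[1] = 17; t[2] = 15; t[3] = 26; t[4] = 33; t[5] = 17.
Since t[5] = t[1] = 17, the sequence is periodic with period 4.

4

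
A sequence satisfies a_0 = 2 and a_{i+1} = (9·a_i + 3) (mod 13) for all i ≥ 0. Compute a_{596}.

10

Computing terms: a_0 = 2,  a_1 = 8,  a_2 = 10,  a_3 = 2.
Since a_3 = a_0 = 2, the sequence is periodic with period 3.
(596 - 0) mod 3 = 2, so a_{596} = a_2 = 10.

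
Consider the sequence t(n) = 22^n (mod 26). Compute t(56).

t(1) = 22, t(2) = 16, t(3) = 14, t(4) = 22.
Since t(4) = t(1) = 22, the sequence is periodic with period 3.
(56 - 1) mod 3 = 1, so t(56) = t(2) = 16.

16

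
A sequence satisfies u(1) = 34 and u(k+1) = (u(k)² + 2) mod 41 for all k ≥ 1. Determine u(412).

0

We have u(1) = 34; u(2) = 10; u(3) = 20; u(4) = 33; u(5) = 25; u(6) = 12; u(7) = 23; u(8) = 39; u(9) = 6; u(10) = 38; u(11) = 11; u(12) = 0; u(13) = 2; u(14) = 6.
Since u(14) = u(9) = 6, the sequence is eventually periodic: after a pre-period of length 8 it cycles with period 5.
For k ≥ 9, u(k) depends only on (k - 9) mod 5. (412 - 9) mod 5 = 3, so u(412) = u(12) = 0.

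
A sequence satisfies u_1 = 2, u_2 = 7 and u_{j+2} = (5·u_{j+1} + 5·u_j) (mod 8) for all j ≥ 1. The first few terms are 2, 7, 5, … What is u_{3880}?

We have u_1 = 2; u_2 = 7; u_3 = 5; u_4 = 4; u_5 = 5; u_6 = 5; u_7 = 2; u_8 = 3; u_9 = 1; u_{10} = 4; u_{11} = 1; u_{12} = 1; u_{13} = 2; u_{14} = 7.
The sequence repeats with period 12.
(3880 - 1) mod 12 = 3, so u_{3880} = u_4 = 4.

4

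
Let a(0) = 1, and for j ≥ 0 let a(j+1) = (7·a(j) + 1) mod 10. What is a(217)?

8

We have a(0) = 1,  a(1) = 8,  a(2) = 7,  a(3) = 0,  a(4) = 1.
Since a(4) = a(0) = 1, the sequence is periodic with period 4.
So a(217) = a(0 + ((217-0) mod 4)) = a(1) = 8.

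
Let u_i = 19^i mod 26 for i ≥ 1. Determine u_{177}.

5

Listing terms: u_1 = 19,  u_2 = 23,  u_3 = 21,  u_4 = 9,  u_5 = 15,  u_6 = 25,  u_7 = 7,  u_8 = 3,  u_9 = 5,  u_{10} = 17,  u_{11} = 11,  u_{12} = 1,  u_{13} = 19.
The sequence repeats with period 12.
So u_{177} = u_{1 + ((177-1) mod 12)} = u_9 = 5.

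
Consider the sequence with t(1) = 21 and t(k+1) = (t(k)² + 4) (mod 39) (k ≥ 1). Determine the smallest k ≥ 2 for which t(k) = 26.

3

t(1) = 21; t(2) = 16; t(3) = 26; t(4) = 17; t(5) = 20; t(6) = 14; t(7) = 5; t(8) = 29; t(9) = 26.
Since t(9) = t(3) = 26, the sequence is eventually periodic: after a pre-period of length 2 it cycles with period 6.
The value 26 first appears (with k ≥ 2) at t(3).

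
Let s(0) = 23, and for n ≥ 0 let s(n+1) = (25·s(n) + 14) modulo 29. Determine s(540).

9

Computing terms: s(0) = 23,  s(1) = 9,  s(2) = 7,  s(3) = 15,  s(4) = 12,  s(5) = 24,  s(6) = 5,  s(7) = 23.
Since s(7) = s(0) = 23, the sequence is periodic with period 7.
(540 - 0) mod 7 = 1, so s(540) = s(1) = 9.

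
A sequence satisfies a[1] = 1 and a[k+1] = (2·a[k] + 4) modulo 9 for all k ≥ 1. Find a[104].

We have a[1] = 1; a[2] = 6; a[3] = 7; a[4] = 0; a[5] = 4; a[6] = 3; a[7] = 1.
The sequence repeats with period 6.
(104 - 1) mod 6 = 1, so a[104] = a[2] = 6.

6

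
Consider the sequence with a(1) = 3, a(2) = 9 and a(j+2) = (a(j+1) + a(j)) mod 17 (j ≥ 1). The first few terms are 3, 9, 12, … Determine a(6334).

9

Listing terms: a(1) = 3,  a(2) = 9,  a(3) = 12,  a(4) = 4,  a(5) = 16,  a(6) = 3,  a(7) = 2,  a(8) = 5,  a(9) = 7,  a(10) = 12,  a(11) = 2,  a(12) = 14,  a(13) = 16,  a(14) = 13,  a(15) = 12,  a(16) = 8,  a(17) = 3,  a(18) = 11,  a(19) = 14,  a(20) = 8,  a(21) = 5,  a(22) = 13,  a(23) = 1,  a(24) = 14,  a(25) = 15,  a(26) = 12,  a(27) = 10,  a(28) = 5,  a(29) = 15,  a(30) = 3,  a(31) = 1,  a(32) = 4,  a(33) = 5,  a(34) = 9,  a(35) = 14,  a(36) = 6,  a(37) = 3,  a(38) = 9.
The sequence repeats with period 36.
(6334 - 1) mod 36 = 33, so a(6334) = a(34) = 9.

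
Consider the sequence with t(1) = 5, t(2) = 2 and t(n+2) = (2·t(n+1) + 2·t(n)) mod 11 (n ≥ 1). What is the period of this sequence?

10

t(1) = 5; t(2) = 2; t(3) = 3; t(4) = 10; t(5) = 4; t(6) = 6; t(7) = 9; t(8) = 8; t(9) = 1; t(10) = 7; t(11) = 5; t(12) = 2.
The sequence repeats with period 10.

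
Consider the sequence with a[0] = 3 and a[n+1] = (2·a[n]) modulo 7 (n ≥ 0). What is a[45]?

3

Computing terms: a[0] = 3; a[1] = 6; a[2] = 5; a[3] = 3.
Since a[3] = a[0] = 3, the sequence is periodic with period 3.
So a[45] = a[0 + ((45-0) mod 3)] = a[0] = 3.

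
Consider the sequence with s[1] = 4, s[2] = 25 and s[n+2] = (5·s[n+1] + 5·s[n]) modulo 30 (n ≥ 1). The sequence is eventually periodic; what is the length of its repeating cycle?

We have s[1] = 4, s[2] = 25, s[3] = 25, s[4] = 10, s[5] = 25, s[6] = 25.
Since (s[5], s[6]) = (s[2], s[3]) = (25, 25) (two consecutive terms determine the rest), the sequence is eventually periodic: after a pre-period of length 1 it cycles with period 3.

3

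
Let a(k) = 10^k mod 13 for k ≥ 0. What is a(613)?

10

We have a(0) = 1; a(1) = 10; a(2) = 9; a(3) = 12; a(4) = 3; a(5) = 4; a(6) = 1.
Since a(6) = a(0) = 1, the sequence is periodic with period 6.
So a(613) = a(0 + ((613-0) mod 6)) = a(1) = 10.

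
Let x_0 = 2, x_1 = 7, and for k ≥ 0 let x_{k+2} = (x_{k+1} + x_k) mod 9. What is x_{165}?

8

We have x_0 = 2, x_1 = 7, x_2 = 0, x_3 = 7, x_4 = 7, x_5 = 5, x_6 = 3, x_7 = 8, x_8 = 2, x_9 = 1, x_{10} = 3, x_{11} = 4, x_{12} = 7, x_{13} = 2, x_{14} = 0, x_{15} = 2, x_{16} = 2, x_{17} = 4, x_{18} = 6, x_{19} = 1, x_{20} = 7, x_{21} = 8, x_{22} = 6, x_{23} = 5, x_{24} = 2, x_{25} = 7.
The sequence repeats with period 24.
(165 - 0) mod 24 = 21, so x_{165} = x_{21} = 8.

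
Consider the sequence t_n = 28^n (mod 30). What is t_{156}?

t_1 = 28, t_2 = 4, t_3 = 22, t_4 = 16, t_5 = 28.
Since t_5 = t_1 = 28, the sequence is periodic with period 4.
(156 - 1) mod 4 = 3, so t_{156} = t_4 = 16.

16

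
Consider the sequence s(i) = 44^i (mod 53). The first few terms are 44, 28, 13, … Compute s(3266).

s(1) = 44; s(2) = 28; s(3) = 13; s(4) = 42; s(5) = 46; s(6) = 10; s(7) = 16; s(8) = 15; s(9) = 24; s(10) = 49; s(11) = 36; s(12) = 47; s(13) = 1; s(14) = 44.
Since s(14) = s(1) = 44, the sequence is periodic with period 13.
So s(3266) = s(1 + ((3266-1) mod 13)) = s(3) = 13.

13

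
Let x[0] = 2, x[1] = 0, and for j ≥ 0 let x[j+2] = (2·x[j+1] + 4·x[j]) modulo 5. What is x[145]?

2

x[0] = 2, x[1] = 0, x[2] = 3, x[3] = 1, x[4] = 4, x[5] = 2, x[6] = 0.
The sequence repeats with period 5.
(145 - 0) mod 5 = 0, so x[145] = x[0] = 2.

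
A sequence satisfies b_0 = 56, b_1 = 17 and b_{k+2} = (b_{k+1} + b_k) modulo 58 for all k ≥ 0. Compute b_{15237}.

50

Listing terms: b_0 = 56; b_1 = 17; b_2 = 15; b_3 = 32; b_4 = 47; b_5 = 21; b_6 = 10; b_7 = 31; b_8 = 41; b_9 = 14; b_{10} = 55; b_{11} = 11; b_{12} = 8; b_{13} = 19; b_{14} = 27; b_{15} = 46; b_{16} = 15; b_{17} = 3; b_{18} = 18; b_{19} = 21; b_{20} = 39; b_{21} = 2; b_{22} = 41; b_{23} = 43; b_{24} = 26; b_{25} = 11; b_{26} = 37; b_{27} = 48; b_{28} = 27; b_{29} = 17; b_{30} = 44; b_{31} = 3; b_{32} = 47; b_{33} = 50; b_{34} = 39; b_{35} = 31; b_{36} = 12; b_{37} = 43; b_{38} = 55; b_{39} = 40; b_{40} = 37; b_{41} = 19; b_{42} = 56; b_{43} = 17.
Since (b_{42}, b_{43}) = (b_0, b_1) = (56, 17) (two consecutive terms determine the rest), the sequence is periodic with period 42.
So b_{15237} = b_{0 + ((15237-0) mod 42)} = b_{33} = 50.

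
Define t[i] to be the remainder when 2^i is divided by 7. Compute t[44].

We have t[0] = 1,  t[1] = 2,  t[2] = 4,  t[3] = 1.
The sequence repeats with period 3.
So t[44] = t[0 + ((44-0) mod 3)] = t[2] = 4.

4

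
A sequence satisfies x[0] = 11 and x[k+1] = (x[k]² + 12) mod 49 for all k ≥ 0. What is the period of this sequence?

We have x[0] = 11,  x[1] = 35,  x[2] = 12,  x[3] = 9,  x[4] = 44,  x[5] = 37,  x[6] = 9.
Since x[6] = x[3] = 9, the sequence is eventually periodic: after a pre-period of length 3 it cycles with period 3.

3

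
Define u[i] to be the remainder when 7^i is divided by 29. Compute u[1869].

We have u[0] = 1, u[1] = 7, u[2] = 20, u[3] = 24, u[4] = 23, u[5] = 16, u[6] = 25, u[7] = 1.
The sequence repeats with period 7.
(1869 - 0) mod 7 = 0, so u[1869] = u[0] = 1.

1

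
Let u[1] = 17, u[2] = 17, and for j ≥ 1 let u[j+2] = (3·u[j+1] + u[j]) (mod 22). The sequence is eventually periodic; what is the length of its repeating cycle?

24

u[1] = 17, u[2] = 17, u[3] = 2, u[4] = 1, u[5] = 5, u[6] = 16, u[7] = 9, u[8] = 21, u[9] = 6, u[10] = 17, u[11] = 13, u[12] = 12, u[13] = 5, u[14] = 5, u[15] = 20, u[16] = 21, u[17] = 17, u[18] = 6, u[19] = 13, u[20] = 1, u[21] = 16, u[22] = 5, u[23] = 9, u[24] = 10, u[25] = 17, u[26] = 17.
The sequence repeats with period 24.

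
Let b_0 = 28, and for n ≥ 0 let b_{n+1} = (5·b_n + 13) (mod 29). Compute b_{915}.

b_0 = 28,  b_1 = 8,  b_2 = 24,  b_3 = 17,  b_4 = 11,  b_5 = 10,  b_6 = 5,  b_7 = 9,  b_8 = 0,  b_9 = 13,  b_{10} = 20,  b_{11} = 26,  b_{12} = 27,  b_{13} = 3,  b_{14} = 28.
The sequence repeats with period 14.
(915 - 0) mod 14 = 5, so b_{915} = b_5 = 10.

10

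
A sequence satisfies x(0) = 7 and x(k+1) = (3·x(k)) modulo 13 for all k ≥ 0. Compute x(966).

Listing terms: x(0) = 7; x(1) = 8; x(2) = 11; x(3) = 7.
The sequence repeats with period 3.
(966 - 0) mod 3 = 0, so x(966) = x(0) = 7.

7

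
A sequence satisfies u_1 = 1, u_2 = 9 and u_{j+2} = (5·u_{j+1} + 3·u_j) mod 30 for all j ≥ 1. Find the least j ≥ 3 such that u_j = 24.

18

Computing terms: u_1 = 1, u_2 = 9, u_3 = 18, u_4 = 27, u_5 = 9, u_6 = 6, u_7 = 27, u_8 = 3, u_9 = 6, u_{10} = 9, u_{11} = 3, u_{12} = 12, u_{13} = 9, u_{14} = 21, u_{15} = 12, u_{16} = 3, u_{17} = 21, u_{18} = 24, u_{19} = 3, u_{20} = 27, u_{21} = 24, u_{22} = 21, u_{23} = 27, u_{24} = 18, u_{25} = 21, u_{26} = 9, u_{27} = 18.
Since (u_{26}, u_{27}) = (u_2, u_3) = (9, 18) (two consecutive terms determine the rest), the sequence is eventually periodic: after a pre-period of length 1 it cycles with period 24.
The value 24 first appears (with j ≥ 3) at u_{18}.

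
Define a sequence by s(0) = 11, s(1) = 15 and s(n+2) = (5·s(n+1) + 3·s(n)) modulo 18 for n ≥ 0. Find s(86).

s(0) = 11, s(1) = 15, s(2) = 0, s(3) = 9, s(4) = 9, s(5) = 0, s(6) = 9.
Since (s(5), s(6)) = (s(2), s(3)) = (0, 9) (two consecutive terms determine the rest), the sequence is eventually periodic: after a pre-period of length 2 it cycles with period 3.
For n ≥ 2, s(n) depends only on (n - 2) mod 3. (86 - 2) mod 3 = 0, so s(86) = s(2) = 0.

0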